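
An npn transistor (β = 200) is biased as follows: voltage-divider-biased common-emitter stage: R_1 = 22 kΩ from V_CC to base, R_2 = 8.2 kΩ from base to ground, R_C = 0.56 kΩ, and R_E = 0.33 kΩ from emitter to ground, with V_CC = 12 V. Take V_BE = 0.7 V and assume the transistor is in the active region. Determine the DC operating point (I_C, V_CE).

Thevenize the base divider: V_Th = V_CC·R_2/(R_1+R_2) = 12×8.2/30.2 = 3.26 V, R_Th = R_1‖R_2 = 5.97 kΩ.
Base-emitter loop: V_Th = I_B·R_Th + V_BE + (β+1)I_B·R_E, so I_B = (3.26 − 0.7) / (5.97 + 201×0.33) = 0.0354 mA.
I_C = β·I_B = 200×0.0354 = 7.08 mA, and I_E = (β+1)I_B = 7.11 mA.
V_CE = V_CC − I_C·R_C − I_E·R_E = 12 − 7.08×0.56 − 7.11×0.33 = 5.69 V.
V_CE = 5.69 V > 0.2 V confirms active-region operation.

I_C ≈ 7.1 mA, V_CE ≈ 5.7 V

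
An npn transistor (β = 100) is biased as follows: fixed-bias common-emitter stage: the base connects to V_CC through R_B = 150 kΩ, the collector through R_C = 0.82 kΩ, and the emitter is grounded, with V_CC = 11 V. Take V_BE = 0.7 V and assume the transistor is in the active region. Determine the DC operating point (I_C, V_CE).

I_C ≈ 6.9 mA, V_CE ≈ 5.4 V

Base loop: V_CC = I_B·R_B + V_BE, so I_B = (11 − 0.7)/150 kΩ = 0.0687 mA.
In the active region I_C = β·I_B = 100 × 0.0687 = 6.87 mA.
Collector loop: V_CE = V_CC − I_C·R_C = 11 − 6.87×0.82 = 5.37 V.
Since V_CE = 5.37 V > V_CE(sat) ≈ 0.2 V, the transistor is in the active region as assumed.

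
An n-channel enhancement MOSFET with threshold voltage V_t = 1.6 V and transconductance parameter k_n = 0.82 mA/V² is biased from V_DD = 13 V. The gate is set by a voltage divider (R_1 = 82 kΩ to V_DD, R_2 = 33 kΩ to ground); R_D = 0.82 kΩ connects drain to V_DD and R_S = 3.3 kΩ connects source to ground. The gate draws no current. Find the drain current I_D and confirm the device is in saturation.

I_D ≈ 0.36 mA

V_G = V_DD·R_2/(R_1+R_2) = 13×33/115 = 3.73 V.
Assume saturation: I_D = (k_n/2)(V_GS − V_t)² with V_GS = V_G − I_D·R_S = 3.73 − 3.3·I_D.
Substituting gives 4.46·I_D² − 6.76·I_D + 1.86 = 0, with roots I_D = 0.361 or 1.15 mA.
The root I_D = 1.15 mA gives V_GS = -0.0777 V ≤ V_t, so take I_D = 0.361 mA.
Then V_GS = 2.54 V and V_DS = V_DD − I_D(R_D+R_S) = 13 − 0.361×4.12 = 11.5 V.
Saturation requires V_DS ≥ V_GS − V_t = 0.939 V; 11.5 ≥ 0.939 ✓.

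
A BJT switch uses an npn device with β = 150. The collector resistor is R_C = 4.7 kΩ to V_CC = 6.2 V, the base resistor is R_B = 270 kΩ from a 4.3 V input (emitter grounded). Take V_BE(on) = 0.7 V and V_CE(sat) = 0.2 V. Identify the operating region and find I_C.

Assume active: I_B = (4.3 − 0.7)/270 = 0.0133 mA, giving I_C = β·I_B = 2 mA.
But then V_CE = 6.2 − 2×4.7 = -3.2 V < V_CE(sat) = 0.2 V — impossible in the active region.
So the transistor is saturated. With V_CE = 0.2 V, I_C = (V_CC − 0.2)/R_C = 6/4.7 = 1.28 mA.
Check: β·I_B = 2 mA > I_C = 1.28 mA, confirming saturation.

saturation; I_C ≈ 1.3 mA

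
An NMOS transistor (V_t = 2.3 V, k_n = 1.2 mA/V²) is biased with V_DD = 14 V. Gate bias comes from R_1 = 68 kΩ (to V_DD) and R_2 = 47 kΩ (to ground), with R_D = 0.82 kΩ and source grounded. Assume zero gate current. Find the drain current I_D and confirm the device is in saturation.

I_D ≈ 7 mA

V_G = V_DD·R_2/(R_1+R_2) = 14×47/115 = 5.72 V. With the source grounded, V_GS = V_G = 5.72 V.
Assume saturation: I_D = (k_n/2)(V_GS − V_t)² = (1.2/2)×(5.72 − 2.3)² = 0.6×3.42² = 7.02 mA.
V_DS = V_DD − I_D·R_D = 14 − 7.02×0.82 = 8.24 V.
Saturation requires V_DS ≥ V_GS − V_t = 3.42 V; 8.24 ≥ 3.42 ✓.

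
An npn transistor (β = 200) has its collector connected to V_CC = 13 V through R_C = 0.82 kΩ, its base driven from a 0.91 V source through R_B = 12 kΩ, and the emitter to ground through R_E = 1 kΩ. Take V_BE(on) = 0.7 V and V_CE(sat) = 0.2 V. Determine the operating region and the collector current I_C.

active; I_C ≈ 0.2 mA

Assume active. Base-emitter loop: I_B = (V_BB − V_BE)/(R_B + (β+1)R_E) = (0.91 − 0.7)/(12 + 201×1) = 0.000986 mA.
I_C = β·I_B = 200×0.000986 = 0.197 mA.
V_CE = V_CC − I_C·R_C − I_E·R_E = 13 − 0.197×0.82 − 0.198×1 = 12.6 V > V_CE(sat), so the active-region assumption holds.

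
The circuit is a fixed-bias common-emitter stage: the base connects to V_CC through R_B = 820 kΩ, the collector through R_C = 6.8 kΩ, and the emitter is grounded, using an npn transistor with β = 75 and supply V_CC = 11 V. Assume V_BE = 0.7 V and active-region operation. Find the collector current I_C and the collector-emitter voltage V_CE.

Base loop: V_CC = I_B·R_B + V_BE, so I_B = (11 − 0.7)/820 kΩ = 0.0126 mA.
In the active region I_C = β·I_B = 75 × 0.0126 = 0.942 mA.
Collector loop: V_CE = V_CC − I_C·R_C = 11 − 0.942×6.8 = 4.59 V.
Since V_CE = 4.59 V > V_CE(sat) ≈ 0.2 V, the transistor is in the active region as assumed.

I_C ≈ 0.94 mA, V_CE ≈ 4.6 V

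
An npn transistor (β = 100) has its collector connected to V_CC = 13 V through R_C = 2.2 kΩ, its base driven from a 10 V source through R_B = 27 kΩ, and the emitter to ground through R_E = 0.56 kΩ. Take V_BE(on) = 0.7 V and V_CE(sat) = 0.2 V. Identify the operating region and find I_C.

saturation; I_C ≈ 4.6 mA

Assume active: I_B = (10 − 0.7)/(27 + 101×0.56) = 0.111 mA, I_C = β·I_B = 11.1 mA.
Then V_CE = 13 − 11.1×2.2 − 11.2×0.56 = -17.8 V < 0.2 V — the active assumption fails.
Re-solve with V_CE = 0.2 V. KCL at the emitter: V_E/R_E = (V_BB−0.7−V_E)/R_B + (V_CC−0.2−V_E)/R_C, giving V_E = 2.71 V.
I_C = (V_CC − 0.2 − V_E)/R_C = (12.8 − 2.71)/2.2 = 4.59 mA.
Check: I_B = (9.3 − 2.71)/27 = 0.244 mA, and β·I_B = 24.4 mA > I_C, confirming saturation.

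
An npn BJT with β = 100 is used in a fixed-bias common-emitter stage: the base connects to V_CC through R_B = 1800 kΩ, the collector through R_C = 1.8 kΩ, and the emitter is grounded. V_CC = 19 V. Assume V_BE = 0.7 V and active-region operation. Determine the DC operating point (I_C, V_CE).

I_C ≈ 1 mA, V_CE ≈ 17 V

Base loop: V_CC = I_B·R_B + V_BE, so I_B = (19 − 0.7)/1800 kΩ = 0.0102 mA.
In the active region I_C = β·I_B = 100 × 0.0102 = 1.02 mA.
Collector loop: V_CE = V_CC − I_C·R_C = 19 − 1.02×1.8 = 17.2 V.
Since V_CE = 17.2 V > V_CE(sat) ≈ 0.2 V, the transistor is in the active region as assumed.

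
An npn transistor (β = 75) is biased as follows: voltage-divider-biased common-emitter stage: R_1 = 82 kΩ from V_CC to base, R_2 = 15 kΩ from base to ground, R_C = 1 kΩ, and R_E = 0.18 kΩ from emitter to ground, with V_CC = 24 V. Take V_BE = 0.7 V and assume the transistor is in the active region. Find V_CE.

Thevenize the base divider: V_Th = V_CC·R_2/(R_1+R_2) = 24×15/97 = 3.71 V, R_Th = R_1‖R_2 = 12.7 kΩ.
Base-emitter loop: V_Th = I_B·R_Th + V_BE + (β+1)I_B·R_E, so I_B = (3.71 − 0.7) / (12.7 + 76×0.18) = 0.114 mA.
I_C = β·I_B = 75×0.114 = 8.57 mA, and I_E = (β+1)I_B = 8.68 mA.
V_CE = V_CC − I_C·R_C − I_E·R_E = 24 − 8.57×1 − 8.68×0.18 = 13.9 V.
V_CE = 13.9 V > 0.2 V confirms active-region operation.

V_CE ≈ 14 V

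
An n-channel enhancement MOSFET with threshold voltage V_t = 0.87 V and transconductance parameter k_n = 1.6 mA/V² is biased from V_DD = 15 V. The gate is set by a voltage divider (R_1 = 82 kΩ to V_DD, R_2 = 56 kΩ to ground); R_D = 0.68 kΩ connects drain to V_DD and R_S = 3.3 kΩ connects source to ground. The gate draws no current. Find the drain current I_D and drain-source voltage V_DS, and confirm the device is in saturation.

I_D ≈ 1.2 mA, V_DS ≈ 10 V

V_G = V_DD·R_2/(R_1+R_2) = 15×56/138 = 6.09 V.
Assume saturation: I_D = (k_n/2)(V_GS − V_t)² with V_GS = V_G − I_D·R_S = 6.09 − 3.3·I_D.
Substituting gives 8.71·I_D² − 28.5·I_D + 21.8 = 0, with roots I_D = 1.21 or 2.07 mA.
The root I_D = 2.07 mA gives V_GS = -0.738 V ≤ V_t, so take I_D = 1.21 mA.
Then V_GS = 2.1 V and V_DS = V_DD − I_D(R_D+R_S) = 15 − 1.21×3.98 = 10.2 V.
Saturation requires V_DS ≥ V_GS − V_t = 1.23 V; 10.2 ≥ 1.23 ✓.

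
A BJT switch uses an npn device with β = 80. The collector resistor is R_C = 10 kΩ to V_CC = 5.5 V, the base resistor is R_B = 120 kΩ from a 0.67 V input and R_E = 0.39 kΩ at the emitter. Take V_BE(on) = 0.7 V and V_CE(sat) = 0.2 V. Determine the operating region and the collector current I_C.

cutoff; I_C ≈ 0

V_BB = 0.67 V ≤ V_BE(on) = 0.7 V, so the base-emitter junction is not forward biased.
The transistor is in cutoff: I_B = I_C = 0.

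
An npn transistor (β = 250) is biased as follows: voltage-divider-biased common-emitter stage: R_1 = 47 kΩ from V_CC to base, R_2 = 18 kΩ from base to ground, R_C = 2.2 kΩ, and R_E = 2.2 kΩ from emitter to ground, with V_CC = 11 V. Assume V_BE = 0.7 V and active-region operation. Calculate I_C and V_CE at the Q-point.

I_C ≈ 1 mA, V_CE ≈ 6.4 V

Thevenize the base divider: V_Th = V_CC·R_2/(R_1+R_2) = 11×18/65 = 3.05 V, R_Th = R_1‖R_2 = 13 kΩ.
Base-emitter loop: V_Th = I_B·R_Th + V_BE + (β+1)I_B·R_E, so I_B = (3.05 − 0.7) / (13 + 251×2.2) = 0.00415 mA.
I_C = β·I_B = 250×0.00415 = 1.04 mA, and I_E = (β+1)I_B = 1.04 mA.
V_CE = V_CC − I_C·R_C − I_E·R_E = 11 − 1.04×2.2 − 1.04×2.2 = 6.42 V.
V_CE = 6.42 V > 0.2 V confirms active-region operation.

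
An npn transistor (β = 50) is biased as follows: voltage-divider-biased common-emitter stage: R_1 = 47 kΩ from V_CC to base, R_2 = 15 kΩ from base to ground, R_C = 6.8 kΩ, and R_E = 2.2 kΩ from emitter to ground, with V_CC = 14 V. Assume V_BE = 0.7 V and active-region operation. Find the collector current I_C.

Thevenize the base divider: V_Th = V_CC·R_2/(R_1+R_2) = 14×15/62 = 3.39 V, R_Th = R_1‖R_2 = 11.4 kΩ.
Base-emitter loop: V_Th = I_B·R_Th + V_BE + (β+1)I_B·R_E, so I_B = (3.39 − 0.7) / (11.4 + 51×2.2) = 0.0217 mA.
I_C = β·I_B = 50×0.0217 = 1.09 mA, and I_E = (β+1)I_B = 1.11 mA.
V_CE = V_CC − I_C·R_C − I_E·R_E = 14 − 1.09×6.8 − 1.11×2.2 = 4.17 V.
V_CE = 4.17 V > 0.2 V confirms active-region operation.

I_C ≈ 1.1 mA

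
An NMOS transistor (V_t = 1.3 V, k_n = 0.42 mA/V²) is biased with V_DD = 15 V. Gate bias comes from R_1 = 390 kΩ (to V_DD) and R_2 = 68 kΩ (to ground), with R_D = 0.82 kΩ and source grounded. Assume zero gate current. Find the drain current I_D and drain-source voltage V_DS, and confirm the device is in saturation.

V_G = V_DD·R_2/(R_1+R_2) = 15×68/458 = 2.23 V. With the source grounded, V_GS = V_G = 2.23 V.
Assume saturation: I_D = (k_n/2)(V_GS − V_t)² = (0.42/2)×(2.23 − 1.3)² = 0.21×0.927² = 0.18 mA.
V_DS = V_DD − I_D·R_D = 15 − 0.18×0.82 = 14.9 V.
Saturation requires V_DS ≥ V_GS − V_t = 0.927 V; 14.9 ≥ 0.927 ✓.

I_D ≈ 0.18 mA, V_DS ≈ 15 V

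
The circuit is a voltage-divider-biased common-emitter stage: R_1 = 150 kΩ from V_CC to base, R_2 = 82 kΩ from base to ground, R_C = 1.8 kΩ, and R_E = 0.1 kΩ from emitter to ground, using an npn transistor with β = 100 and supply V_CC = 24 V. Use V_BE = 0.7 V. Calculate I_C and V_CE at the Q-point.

I_C ≈ 12 mA, V_CE ≈ 0.56 V

Thevenize the base divider: V_Th = V_CC·R_2/(R_1+R_2) = 24×82/232 = 8.48 V, R_Th = R_1‖R_2 = 53 kΩ.
Base-emitter loop: V_Th = I_B·R_Th + V_BE + (β+1)I_B·R_E, so I_B = (8.48 − 0.7) / (53 + 101×0.1) = 0.123 mA.
I_C = β·I_B = 100×0.123 = 12.3 mA, and I_E = (β+1)I_B = 12.5 mA.
V_CE = V_CC − I_C·R_C − I_E·R_E = 24 − 12.3×1.8 − 12.5×0.1 = 0.559 V.
V_CE = 0.559 V > 0.2 V confirms active-region operation.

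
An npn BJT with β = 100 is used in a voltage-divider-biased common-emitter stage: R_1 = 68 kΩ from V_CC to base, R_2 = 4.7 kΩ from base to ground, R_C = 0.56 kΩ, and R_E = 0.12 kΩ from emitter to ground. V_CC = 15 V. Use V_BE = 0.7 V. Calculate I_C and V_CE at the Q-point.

I_C ≈ 1.6 mA, V_CE ≈ 14 V

Thevenize the base divider: V_Th = V_CC·R_2/(R_1+R_2) = 15×4.7/72.7 = 0.97 V, R_Th = R_1‖R_2 = 4.4 kΩ.
Base-emitter loop: V_Th = I_B·R_Th + V_BE + (β+1)I_B·R_E, so I_B = (0.97 − 0.7) / (4.4 + 101×0.12) = 0.0163 mA.
I_C = β·I_B = 100×0.0163 = 1.63 mA, and I_E = (β+1)I_B = 1.65 mA.
V_CE = V_CC − I_C·R_C − I_E·R_E = 15 − 1.63×0.56 − 1.65×0.12 = 13.9 V.
V_CE = 13.9 V > 0.2 V confirms active-region operation.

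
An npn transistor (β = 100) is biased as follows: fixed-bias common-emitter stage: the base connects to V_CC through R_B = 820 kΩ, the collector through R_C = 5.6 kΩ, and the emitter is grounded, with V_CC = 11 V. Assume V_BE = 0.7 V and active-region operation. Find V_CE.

Base loop: V_CC = I_B·R_B + V_BE, so I_B = (11 − 0.7)/820 kΩ = 0.0126 mA.
In the active region I_C = β·I_B = 100 × 0.0126 = 1.26 mA.
Collector loop: V_CE = V_CC − I_C·R_C = 11 − 1.26×5.6 = 3.97 V.
Since V_CE = 3.97 V > V_CE(sat) ≈ 0.2 V, the transistor is in the active region as assumed.

V_CE ≈ 4 V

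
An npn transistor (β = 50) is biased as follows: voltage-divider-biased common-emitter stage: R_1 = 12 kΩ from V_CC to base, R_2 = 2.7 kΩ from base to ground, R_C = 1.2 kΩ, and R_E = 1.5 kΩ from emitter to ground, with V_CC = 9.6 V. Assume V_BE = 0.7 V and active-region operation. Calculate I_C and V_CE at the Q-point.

Thevenize the base divider: V_Th = V_CC·R_2/(R_1+R_2) = 9.6×2.7/14.7 = 1.76 V, R_Th = R_1‖R_2 = 2.2 kΩ.
Base-emitter loop: V_Th = I_B·R_Th + V_BE + (β+1)I_B·R_E, so I_B = (1.76 − 0.7) / (2.2 + 51×1.5) = 0.0135 mA.
I_C = β·I_B = 50×0.0135 = 0.675 mA, and I_E = (β+1)I_B = 0.689 mA.
V_CE = V_CC − I_C·R_C − I_E·R_E = 9.6 − 0.675×1.2 − 0.689×1.5 = 7.76 V.
V_CE = 7.76 V > 0.2 V confirms active-region operation.

I_C ≈ 0.68 mA, V_CE ≈ 7.8 V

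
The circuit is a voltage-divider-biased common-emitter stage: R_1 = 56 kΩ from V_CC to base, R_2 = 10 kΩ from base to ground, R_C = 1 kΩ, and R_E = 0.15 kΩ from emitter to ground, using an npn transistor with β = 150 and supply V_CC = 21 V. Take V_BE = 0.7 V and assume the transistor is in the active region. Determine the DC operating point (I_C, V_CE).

Thevenize the base divider: V_Th = V_CC·R_2/(R_1+R_2) = 21×10/66 = 3.18 V, R_Th = R_1‖R_2 = 8.48 kΩ.
Base-emitter loop: V_Th = I_B·R_Th + V_BE + (β+1)I_B·R_E, so I_B = (3.18 − 0.7) / (8.48 + 151×0.15) = 0.0797 mA.
I_C = β·I_B = 150×0.0797 = 12 mA, and I_E = (β+1)I_B = 12 mA.
V_CE = V_CC − I_C·R_C − I_E·R_E = 21 − 12×1 − 12×0.15 = 7.24 V.
V_CE = 7.24 V > 0.2 V confirms active-region operation.

I_C ≈ 12 mA, V_CE ≈ 7.2 V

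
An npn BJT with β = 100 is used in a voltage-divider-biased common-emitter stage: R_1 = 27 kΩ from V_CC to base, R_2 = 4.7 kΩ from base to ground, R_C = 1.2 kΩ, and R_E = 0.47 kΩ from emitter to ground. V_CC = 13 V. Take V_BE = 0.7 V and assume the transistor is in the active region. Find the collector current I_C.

I_C ≈ 2.4 mA

Thevenize the base divider: V_Th = V_CC·R_2/(R_1+R_2) = 13×4.7/31.7 = 1.93 V, R_Th = R_1‖R_2 = 4 kΩ.
Base-emitter loop: V_Th = I_B·R_Th + V_BE + (β+1)I_B·R_E, so I_B = (1.93 − 0.7) / (4 + 101×0.47) = 0.0238 mA.
I_C = β·I_B = 100×0.0238 = 2.38 mA, and I_E = (β+1)I_B = 2.41 mA.
V_CE = V_CC − I_C·R_C − I_E·R_E = 13 − 2.38×1.2 − 2.41×0.47 = 9.01 V.
V_CE = 9.01 V > 0.2 V confirms active-region operation.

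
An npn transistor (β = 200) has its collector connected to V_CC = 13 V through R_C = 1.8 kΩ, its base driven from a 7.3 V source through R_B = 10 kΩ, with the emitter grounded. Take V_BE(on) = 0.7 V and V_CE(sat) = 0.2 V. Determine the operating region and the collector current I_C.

Assume active: I_B = (7.3 − 0.7)/10 = 0.66 mA, giving I_C = β·I_B = 132 mA.
But then V_CE = 13 − 132×1.8 = -225 V < V_CE(sat) = 0.2 V — impossible in the active region.
So the transistor is saturated. With V_CE = 0.2 V, I_C = (V_CC − 0.2)/R_C = 12.8/1.8 = 7.11 mA.
Check: β·I_B = 132 mA > I_C = 7.11 mA, confirming saturation.

saturation; I_C ≈ 7.1 mA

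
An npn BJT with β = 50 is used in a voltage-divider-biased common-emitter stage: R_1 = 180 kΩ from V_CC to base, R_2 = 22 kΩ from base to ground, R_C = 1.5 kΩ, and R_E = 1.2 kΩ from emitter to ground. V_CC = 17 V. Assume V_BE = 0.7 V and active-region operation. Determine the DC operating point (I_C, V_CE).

Thevenize the base divider: V_Th = V_CC·R_2/(R_1+R_2) = 17×22/202 = 1.85 V, R_Th = R_1‖R_2 = 19.6 kΩ.
Base-emitter loop: V_Th = I_B·R_Th + V_BE + (β+1)I_B·R_E, so I_B = (1.85 − 0.7) / (19.6 + 51×1.2) = 0.0143 mA.
I_C = β·I_B = 50×0.0143 = 0.713 mA, and I_E = (β+1)I_B = 0.727 mA.
V_CE = V_CC − I_C·R_C − I_E·R_E = 17 − 0.713×1.5 − 0.727×1.2 = 15.1 V.
V_CE = 15.1 V > 0.2 V confirms active-region operation.

I_C ≈ 0.71 mA, V_CE ≈ 15 V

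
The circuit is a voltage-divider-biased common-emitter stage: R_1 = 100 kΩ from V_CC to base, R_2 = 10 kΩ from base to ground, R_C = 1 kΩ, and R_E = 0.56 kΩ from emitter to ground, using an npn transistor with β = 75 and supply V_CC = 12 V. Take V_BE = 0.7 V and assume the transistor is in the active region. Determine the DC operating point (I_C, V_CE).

I_C ≈ 0.57 mA, V_CE ≈ 11 V

Thevenize the base divider: V_Th = V_CC·R_2/(R_1+R_2) = 12×10/110 = 1.09 V, R_Th = R_1‖R_2 = 9.09 kΩ.
Base-emitter loop: V_Th = I_B·R_Th + V_BE + (β+1)I_B·R_E, so I_B = (1.09 − 0.7) / (9.09 + 76×0.56) = 0.00757 mA.
I_C = β·I_B = 75×0.00757 = 0.568 mA, and I_E = (β+1)I_B = 0.575 mA.
V_CE = V_CC − I_C·R_C − I_E·R_E = 12 − 0.568×1 − 0.575×0.56 = 11.1 V.
V_CE = 11.1 V > 0.2 V confirms active-region operation.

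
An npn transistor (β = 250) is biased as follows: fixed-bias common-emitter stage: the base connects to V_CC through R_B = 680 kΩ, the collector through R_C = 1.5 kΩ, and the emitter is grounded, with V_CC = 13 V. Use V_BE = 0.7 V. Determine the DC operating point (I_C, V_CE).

I_C ≈ 4.5 mA, V_CE ≈ 6.2 V

Base loop: V_CC = I_B·R_B + V_BE, so I_B = (13 − 0.7)/680 kΩ = 0.0181 mA.
In the active region I_C = β·I_B = 250 × 0.0181 = 4.52 mA.
Collector loop: V_CE = V_CC − I_C·R_C = 13 − 4.52×1.5 = 6.22 V.
Since V_CE = 6.22 V > V_CE(sat) ≈ 0.2 V, the transistor is in the active region as assumed.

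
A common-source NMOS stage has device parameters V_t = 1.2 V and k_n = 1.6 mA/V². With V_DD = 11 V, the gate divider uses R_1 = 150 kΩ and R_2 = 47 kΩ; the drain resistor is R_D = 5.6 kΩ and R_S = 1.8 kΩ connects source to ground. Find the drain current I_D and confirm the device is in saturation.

I_D ≈ 0.4 mA

V_G = V_DD·R_2/(R_1+R_2) = 11×47/197 = 2.62 V.
Assume saturation: I_D = (k_n/2)(V_GS − V_t)² with V_GS = V_G − I_D·R_S = 2.62 − 1.8·I_D.
Substituting gives 2.59·I_D² − 5.1·I_D + 1.62 = 0, with roots I_D = 0.399 or 1.57 mA.
The root I_D = 1.57 mA gives V_GS = -0.201 V ≤ V_t, so take I_D = 0.399 mA.
Then V_GS = 1.91 V and V_DS = V_DD − I_D(R_D+R_S) = 11 − 0.399×7.4 = 8.05 V.
Saturation requires V_DS ≥ V_GS − V_t = 0.706 V; 8.05 ≥ 0.706 ✓.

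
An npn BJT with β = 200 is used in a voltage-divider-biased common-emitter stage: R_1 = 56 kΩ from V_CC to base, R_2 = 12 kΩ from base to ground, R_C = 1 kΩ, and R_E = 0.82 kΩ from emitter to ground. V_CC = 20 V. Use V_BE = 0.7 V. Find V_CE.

V_CE ≈ 14 V

Thevenize the base divider: V_Th = V_CC·R_2/(R_1+R_2) = 20×12/68 = 3.53 V, R_Th = R_1‖R_2 = 9.88 kΩ.
Base-emitter loop: V_Th = I_B·R_Th + V_BE + (β+1)I_B·R_E, so I_B = (3.53 − 0.7) / (9.88 + 201×0.82) = 0.0162 mA.
I_C = β·I_B = 200×0.0162 = 3.24 mA, and I_E = (β+1)I_B = 3.26 mA.
V_CE = V_CC − I_C·R_C − I_E·R_E = 20 − 3.24×1 − 3.26×0.82 = 14.1 V.
V_CE = 14.1 V > 0.2 V confirms active-region operation.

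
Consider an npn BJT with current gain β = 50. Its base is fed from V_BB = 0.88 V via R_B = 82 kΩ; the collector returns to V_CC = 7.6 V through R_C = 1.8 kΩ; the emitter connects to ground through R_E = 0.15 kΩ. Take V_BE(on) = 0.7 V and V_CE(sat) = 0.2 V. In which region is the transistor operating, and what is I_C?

Assume active. Base-emitter loop: I_B = (V_BB − V_BE)/(R_B + (β+1)R_E) = (0.88 − 0.7)/(82 + 51×0.15) = 0.00201 mA.
I_C = β·I_B = 50×0.00201 = 0.1 mA.
V_CE = V_CC − I_C·R_C − I_E·R_E = 7.6 − 0.1×1.8 − 0.102×0.15 = 7.4 V > V_CE(sat), so the active-region assumption holds.

active; I_C ≈ 0.1 mA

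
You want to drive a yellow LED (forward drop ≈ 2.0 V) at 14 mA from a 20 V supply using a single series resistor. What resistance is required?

R ≈ 1.3 kΩ

The resistor drops V_S − V_D = 20 − 2.0 = 18 V at 14 mA.
R = 18 V / 14 mA = 1.29 kΩ.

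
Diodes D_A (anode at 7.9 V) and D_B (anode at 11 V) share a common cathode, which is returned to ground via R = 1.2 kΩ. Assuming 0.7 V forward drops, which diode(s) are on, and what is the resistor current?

Assume both conduct. Then node N would need to be at both 7.9−0.7 = 7.2 V and 11−0.7 = 10.3 V, which is impossible.
Assume only D_B conducts: V_N = 11 − 0.7 = 10.3 V, so I_R = 10.3/1.2 = 8.58 mA.
Check D_A: its anode-to-cathode voltage is 7.9 − 10.3 = -2.4 V < 0.7 V, so it is off. The assumption is consistent.

Only D_B conducts; I_R ≈ 8.6 mA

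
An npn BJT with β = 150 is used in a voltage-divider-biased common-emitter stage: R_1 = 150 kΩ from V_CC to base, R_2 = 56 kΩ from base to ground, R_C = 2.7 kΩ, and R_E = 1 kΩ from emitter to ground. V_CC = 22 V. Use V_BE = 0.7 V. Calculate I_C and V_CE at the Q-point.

Thevenize the base divider: V_Th = V_CC·R_2/(R_1+R_2) = 22×56/206 = 5.98 V, R_Th = R_1‖R_2 = 40.8 kΩ.
Base-emitter loop: V_Th = I_B·R_Th + V_BE + (β+1)I_B·R_E, so I_B = (5.98 − 0.7) / (40.8 + 151×1) = 0.0275 mA.
I_C = β·I_B = 150×0.0275 = 4.13 mA, and I_E = (β+1)I_B = 4.16 mA.
V_CE = V_CC − I_C·R_C − I_E·R_E = 22 − 4.13×2.7 − 4.16×1 = 6.69 V.
V_CE = 6.69 V > 0.2 V confirms active-region operation.

I_C ≈ 4.1 mA, V_CE ≈ 6.7 V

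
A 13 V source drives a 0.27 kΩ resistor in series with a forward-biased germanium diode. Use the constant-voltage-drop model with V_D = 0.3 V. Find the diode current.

KVL around the loop: 13 = V_D + I·R = 0.3 + I × 0.27 kΩ.
So I = (13 − 0.3) / 0.27 kΩ = 12.7 / 0.27 = 47 mA.

I ≈ 47 mA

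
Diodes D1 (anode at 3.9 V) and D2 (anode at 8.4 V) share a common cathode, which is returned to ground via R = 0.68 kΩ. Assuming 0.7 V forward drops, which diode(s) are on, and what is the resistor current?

Only D2 conducts; I_R ≈ 11 mA

Assume both conduct. Then node N would need to be at both 3.9−0.7 = 3.2 V and 8.4−0.7 = 7.7 V, which is impossible.
Assume only D2 conducts: V_N = 8.4 − 0.7 = 7.7 V, so I_R = 7.7/0.68 = 11.3 mA.
Check D1: its anode-to-cathode voltage is 3.9 − 7.7 = -3.8 V < 0.7 V, so it is off. The assumption is consistent.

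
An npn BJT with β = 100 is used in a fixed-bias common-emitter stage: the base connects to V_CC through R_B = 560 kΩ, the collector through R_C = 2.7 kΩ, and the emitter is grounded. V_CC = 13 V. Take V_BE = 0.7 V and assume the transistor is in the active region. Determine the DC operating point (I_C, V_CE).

Base loop: V_CC = I_B·R_B + V_BE, so I_B = (13 − 0.7)/560 kΩ = 0.022 mA.
In the active region I_C = β·I_B = 100 × 0.022 = 2.2 mA.
Collector loop: V_CE = V_CC − I_C·R_C = 13 − 2.2×2.7 = 7.07 V.
Since V_CE = 7.07 V > V_CE(sat) ≈ 0.2 V, the transistor is in the active region as assumed.

I_C ≈ 2.2 mA, V_CE ≈ 7.1 V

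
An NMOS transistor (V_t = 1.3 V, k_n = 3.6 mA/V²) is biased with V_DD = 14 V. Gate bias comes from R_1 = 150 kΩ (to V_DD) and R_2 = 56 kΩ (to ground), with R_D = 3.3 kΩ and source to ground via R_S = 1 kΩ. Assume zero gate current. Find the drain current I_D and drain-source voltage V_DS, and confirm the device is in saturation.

V_G = V_DD·R_2/(R_1+R_2) = 14×56/206 = 3.81 V.
Assume saturation: I_D = (k_n/2)(V_GS − V_t)² with V_GS = V_G − I_D·R_S = 3.81 − 1·I_D.
Substituting gives 1.8·I_D² − 10·I_D + 11.3 = 0, with roots I_D = 1.57 or 4 mA.
The root I_D = 4 mA gives V_GS = -0.19 V ≤ V_t, so take I_D = 1.57 mA.
Then V_GS = 2.23 V and V_DS = V_DD − I_D(R_D+R_S) = 14 − 1.57×4.3 = 7.24 V.
Saturation requires V_DS ≥ V_GS − V_t = 0.934 V; 7.24 ≥ 0.934 ✓.

I_D ≈ 1.6 mA, V_DS ≈ 7.2 V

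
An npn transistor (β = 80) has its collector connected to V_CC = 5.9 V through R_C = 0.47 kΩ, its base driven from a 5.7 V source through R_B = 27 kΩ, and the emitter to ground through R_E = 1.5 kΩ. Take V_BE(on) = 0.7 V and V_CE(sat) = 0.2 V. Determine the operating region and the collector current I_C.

active; I_C ≈ 2.7 mA

Assume active. Base-emitter loop: I_B = (V_BB − V_BE)/(R_B + (β+1)R_E) = (5.7 − 0.7)/(27 + 81×1.5) = 0.0337 mA.
I_C = β·I_B = 80×0.0337 = 2.69 mA.
V_CE = V_CC − I_C·R_C − I_E·R_E = 5.9 − 2.69×0.47 − 2.73×1.5 = 0.543 V > V_CE(sat), so the active-region assumption holds.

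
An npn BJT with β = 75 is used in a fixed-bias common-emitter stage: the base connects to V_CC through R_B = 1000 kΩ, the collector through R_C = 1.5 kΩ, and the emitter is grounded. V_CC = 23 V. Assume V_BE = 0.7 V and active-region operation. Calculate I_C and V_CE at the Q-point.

Base loop: V_CC = I_B·R_B + V_BE, so I_B = (23 − 0.7)/1000 kΩ = 0.0223 mA.
In the active region I_C = β·I_B = 75 × 0.0223 = 1.67 mA.
Collector loop: V_CE = V_CC − I_C·R_C = 23 − 1.67×1.5 = 20.5 V.
Since V_CE = 20.5 V > V_CE(sat) ≈ 0.2 V, the transistor is in the active region as assumed.

I_C ≈ 1.7 mA, V_CE ≈ 20 V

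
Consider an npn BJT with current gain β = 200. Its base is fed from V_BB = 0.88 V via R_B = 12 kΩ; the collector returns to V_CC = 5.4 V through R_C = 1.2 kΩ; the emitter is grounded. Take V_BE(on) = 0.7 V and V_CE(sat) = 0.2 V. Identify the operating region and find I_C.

active; I_C ≈ 3 mA

Assume active. Base-emitter loop: I_B = (V_BB − V_BE)/R_B = (0.88 − 0.7)/12 = 0.015 mA.
I_C = β·I_B = 200×0.015 = 3 mA.
V_CE = V_CC − I_C·R_C = 5.4 − 3×1.2 = 1.8 V > V_CE(sat), so the active-region assumption holds.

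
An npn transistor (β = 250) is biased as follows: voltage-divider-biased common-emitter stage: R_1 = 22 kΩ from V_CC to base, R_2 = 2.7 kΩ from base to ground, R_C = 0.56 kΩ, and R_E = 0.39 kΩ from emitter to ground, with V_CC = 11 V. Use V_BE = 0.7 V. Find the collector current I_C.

Thevenize the base divider: V_Th = V_CC·R_2/(R_1+R_2) = 11×2.7/24.7 = 1.2 V, R_Th = R_1‖R_2 = 2.4 kΩ.
Base-emitter loop: V_Th = I_B·R_Th + V_BE + (β+1)I_B·R_E, so I_B = (1.2 − 0.7) / (2.4 + 251×0.39) = 0.00501 mA.
I_C = β·I_B = 250×0.00501 = 1.25 mA, and I_E = (β+1)I_B = 1.26 mA.
V_CE = V_CC − I_C·R_C − I_E·R_E = 11 − 1.25×0.56 − 1.26×0.39 = 9.81 V.
V_CE = 9.81 V > 0.2 V confirms active-region operation.

I_C ≈ 1.3 mA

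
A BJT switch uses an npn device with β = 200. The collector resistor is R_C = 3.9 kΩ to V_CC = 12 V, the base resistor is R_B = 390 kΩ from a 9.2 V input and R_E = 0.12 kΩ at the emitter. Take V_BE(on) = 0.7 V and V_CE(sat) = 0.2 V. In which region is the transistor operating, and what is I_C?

saturation; I_C ≈ 2.9 mA

Assume active: I_B = (9.2 − 0.7)/(390 + 201×0.12) = 0.0205 mA, I_C = β·I_B = 4.11 mA.
Then V_CE = 12 − 4.11×3.9 − 4.13×0.12 = -4.5 V < 0.2 V — the active assumption fails.
Re-solve with V_CE = 0.2 V. KCL at the emitter: V_E/R_E = (V_BB−0.7−V_E)/R_B + (V_CC−0.2−V_E)/R_C, giving V_E = 0.355 V.
I_C = (V_CC − 0.2 − V_E)/R_C = (11.8 − 0.355)/3.9 = 2.93 mA.
Check: I_B = (8.5 − 0.355)/390 = 0.0209 mA, and β·I_B = 4.18 mA > I_C, confirming saturation.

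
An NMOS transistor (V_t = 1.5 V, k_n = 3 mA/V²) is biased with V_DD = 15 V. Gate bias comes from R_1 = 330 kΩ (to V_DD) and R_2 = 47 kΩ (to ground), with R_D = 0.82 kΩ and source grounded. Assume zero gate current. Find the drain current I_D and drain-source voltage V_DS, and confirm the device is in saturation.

I_D ≈ 0.21 mA, V_DS ≈ 15 V

V_G = V_DD·R_2/(R_1+R_2) = 15×47/377 = 1.87 V. With the source grounded, V_GS = V_G = 1.87 V.
Assume saturation: I_D = (k_n/2)(V_GS − V_t)² = (3/2)×(1.87 − 1.5)² = 1.5×0.37² = 0.205 mA.
V_DS = V_DD − I_D·R_D = 15 − 0.205×0.82 = 14.8 V.
Saturation requires V_DS ≥ V_GS − V_t = 0.37 V; 14.8 ≥ 0.37 ✓.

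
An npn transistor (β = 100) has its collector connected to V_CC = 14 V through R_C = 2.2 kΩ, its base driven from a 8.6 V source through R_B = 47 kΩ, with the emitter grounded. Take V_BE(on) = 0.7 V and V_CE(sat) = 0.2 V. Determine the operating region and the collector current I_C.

saturation; I_C ≈ 6.3 mA

Assume active: I_B = (8.6 − 0.7)/47 = 0.168 mA, giving I_C = β·I_B = 16.8 mA.
But then V_CE = 14 − 16.8×2.2 = -23 V < V_CE(sat) = 0.2 V — impossible in the active region.
So the transistor is saturated. With V_CE = 0.2 V, I_C = (V_CC − 0.2)/R_C = 13.8/2.2 = 6.27 mA.
Check: β·I_B = 16.8 mA > I_C = 6.27 mA, confirming saturation.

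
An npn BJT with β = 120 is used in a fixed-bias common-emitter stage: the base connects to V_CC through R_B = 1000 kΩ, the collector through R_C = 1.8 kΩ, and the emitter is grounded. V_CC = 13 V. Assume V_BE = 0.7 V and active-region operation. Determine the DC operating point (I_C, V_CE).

I_C ≈ 1.5 mA, V_CE ≈ 10 V

Base loop: V_CC = I_B·R_B + V_BE, so I_B = (13 − 0.7)/1000 kΩ = 0.0123 mA.
In the active region I_C = β·I_B = 120 × 0.0123 = 1.48 mA.
Collector loop: V_CE = V_CC − I_C·R_C = 13 − 1.48×1.8 = 10.3 V.
Since V_CE = 10.3 V > V_CE(sat) ≈ 0.2 V, the transistor is in the active region as assumed.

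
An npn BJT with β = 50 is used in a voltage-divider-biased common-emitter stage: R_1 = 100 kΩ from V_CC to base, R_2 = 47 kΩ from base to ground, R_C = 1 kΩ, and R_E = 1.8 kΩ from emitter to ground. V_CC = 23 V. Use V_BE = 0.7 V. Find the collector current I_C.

I_C ≈ 2.7 mA

Thevenize the base divider: V_Th = V_CC·R_2/(R_1+R_2) = 23×47/147 = 7.35 V, R_Th = R_1‖R_2 = 32 kΩ.
Base-emitter loop: V_Th = I_B·R_Th + V_BE + (β+1)I_B·R_E, so I_B = (7.35 − 0.7) / (32 + 51×1.8) = 0.0538 mA.
I_C = β·I_B = 50×0.0538 = 2.69 mA, and I_E = (β+1)I_B = 2.74 mA.
V_CE = V_CC − I_C·R_C − I_E·R_E = 23 − 2.69×1 − 2.74×1.8 = 15.4 V.
V_CE = 15.4 V > 0.2 V confirms active-region operation.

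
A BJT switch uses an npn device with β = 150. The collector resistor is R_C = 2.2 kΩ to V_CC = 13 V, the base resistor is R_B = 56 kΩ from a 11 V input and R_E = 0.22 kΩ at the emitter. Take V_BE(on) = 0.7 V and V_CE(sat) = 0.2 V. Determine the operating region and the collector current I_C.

saturation; I_C ≈ 5.3 mA

Assume active: I_B = (11 − 0.7)/(56 + 151×0.22) = 0.115 mA, I_C = β·I_B = 17.3 mA.
Then V_CE = 13 − 17.3×2.2 − 17.4×0.22 = -28.9 V < 0.2 V — the active assumption fails.
Re-solve with V_CE = 0.2 V. KCL at the emitter: V_E/R_E = (V_BB−0.7−V_E)/R_B + (V_CC−0.2−V_E)/R_C, giving V_E = 1.2 V.
I_C = (V_CC − 0.2 − V_E)/R_C = (12.8 − 1.2)/2.2 = 5.27 mA.
Check: I_B = (10.3 − 1.2)/56 = 0.163 mA, and β·I_B = 24.4 mA > I_C, confirming saturation.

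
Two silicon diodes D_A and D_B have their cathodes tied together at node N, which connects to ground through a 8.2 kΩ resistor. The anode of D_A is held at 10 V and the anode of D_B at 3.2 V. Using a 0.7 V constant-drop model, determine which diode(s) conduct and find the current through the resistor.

Only D_A conducts; I_R ≈ 1.1 mA

Assume both conduct. Then node N would need to be at both 10−0.7 = 9.3 V and 3.2−0.7 = 2.5 V, which is impossible.
Assume only D_A conducts: V_N = 10 − 0.7 = 9.3 V, so I_R = 9.3/8.2 = 1.13 mA.
Check D_B: its anode-to-cathode voltage is 3.2 − 9.3 = -6.1 V < 0.7 V, so it is off. The assumption is consistent.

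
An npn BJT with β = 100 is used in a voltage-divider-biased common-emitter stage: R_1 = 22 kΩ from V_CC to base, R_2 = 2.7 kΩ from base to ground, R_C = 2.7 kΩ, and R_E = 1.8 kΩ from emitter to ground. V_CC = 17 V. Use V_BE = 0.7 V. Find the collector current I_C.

I_C ≈ 0.63 mA

Thevenize the base divider: V_Th = V_CC·R_2/(R_1+R_2) = 17×2.7/24.7 = 1.86 V, R_Th = R_1‖R_2 = 2.4 kΩ.
Base-emitter loop: V_Th = I_B·R_Th + V_BE + (β+1)I_B·R_E, so I_B = (1.86 − 0.7) / (2.4 + 101×1.8) = 0.00629 mA.
I_C = β·I_B = 100×0.00629 = 0.629 mA, and I_E = (β+1)I_B = 0.635 mA.
V_CE = V_CC − I_C·R_C − I_E·R_E = 17 − 0.629×2.7 − 0.635×1.8 = 14.2 V.
V_CE = 14.2 V > 0.2 V confirms active-region operation.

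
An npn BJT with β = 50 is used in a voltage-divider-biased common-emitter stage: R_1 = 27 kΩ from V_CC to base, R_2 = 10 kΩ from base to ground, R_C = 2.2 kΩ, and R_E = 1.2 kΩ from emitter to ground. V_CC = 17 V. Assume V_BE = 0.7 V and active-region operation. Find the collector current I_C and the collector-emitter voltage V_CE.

I_C ≈ 2.8 mA, V_CE ≈ 7.3 V

Thevenize the base divider: V_Th = V_CC·R_2/(R_1+R_2) = 17×10/37 = 4.59 V, R_Th = R_1‖R_2 = 7.3 kΩ.
Base-emitter loop: V_Th = I_B·R_Th + V_BE + (β+1)I_B·R_E, so I_B = (4.59 − 0.7) / (7.3 + 51×1.2) = 0.0569 mA.
I_C = β·I_B = 50×0.0569 = 2.84 mA, and I_E = (β+1)I_B = 2.9 mA.
V_CE = V_CC − I_C·R_C − I_E·R_E = 17 − 2.84×2.2 − 2.9×1.2 = 7.27 V.
V_CE = 7.27 V > 0.2 V confirms active-region operation.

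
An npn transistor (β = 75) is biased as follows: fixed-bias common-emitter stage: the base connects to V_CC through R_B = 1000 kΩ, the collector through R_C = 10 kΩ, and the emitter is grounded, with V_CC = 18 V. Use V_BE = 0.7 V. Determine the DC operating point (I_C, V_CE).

I_C ≈ 1.3 mA, V_CE ≈ 5 V

Base loop: V_CC = I_B·R_B + V_BE, so I_B = (18 − 0.7)/1000 kΩ = 0.0173 mA.
In the active region I_C = β·I_B = 75 × 0.0173 = 1.3 mA.
Collector loop: V_CE = V_CC − I_C·R_C = 18 − 1.3×10 = 5.03 V.
Since V_CE = 5.03 V > V_CE(sat) ≈ 0.2 V, the transistor is in the active region as assumed.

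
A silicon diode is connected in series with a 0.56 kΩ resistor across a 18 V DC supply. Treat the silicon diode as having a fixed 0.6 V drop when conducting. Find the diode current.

I ≈ 31 mA

KVL around the loop: 18 = V_D + I·R = 0.6 + I × 0.56 kΩ.
So I = (18 − 0.6) / 0.56 kΩ = 17.4 / 0.56 = 31.1 mA.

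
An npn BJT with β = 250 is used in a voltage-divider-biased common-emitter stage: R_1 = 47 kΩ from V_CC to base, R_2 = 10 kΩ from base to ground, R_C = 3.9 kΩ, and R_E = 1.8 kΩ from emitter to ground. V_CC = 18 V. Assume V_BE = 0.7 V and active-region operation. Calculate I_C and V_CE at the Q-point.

Thevenize the base divider: V_Th = V_CC·R_2/(R_1+R_2) = 18×10/57 = 3.16 V, R_Th = R_1‖R_2 = 8.25 kΩ.
Base-emitter loop: V_Th = I_B·R_Th + V_BE + (β+1)I_B·R_E, so I_B = (3.16 − 0.7) / (8.25 + 251×1.8) = 0.00534 mA.
I_C = β·I_B = 250×0.00534 = 1.34 mA, and I_E = (β+1)I_B = 1.34 mA.
V_CE = V_CC − I_C·R_C − I_E·R_E = 18 − 1.34×3.9 − 1.34×1.8 = 10.4 V.
V_CE = 10.4 V > 0.2 V confirms active-region operation.

I_C ≈ 1.3 mA, V_CE ≈ 10 V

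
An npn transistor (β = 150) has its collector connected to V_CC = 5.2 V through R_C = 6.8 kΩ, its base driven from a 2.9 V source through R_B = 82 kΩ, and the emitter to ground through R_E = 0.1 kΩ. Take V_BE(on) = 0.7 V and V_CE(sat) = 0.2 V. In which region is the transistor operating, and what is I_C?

saturation; I_C ≈ 0.72 mA

Assume active: I_B = (2.9 − 0.7)/(82 + 151×0.1) = 0.0227 mA, I_C = β·I_B = 3.4 mA.
Then V_CE = 5.2 − 3.4×6.8 − 3.42×0.1 = -18.3 V < 0.2 V — the active assumption fails.
Re-solve with V_CE = 0.2 V. KCL at the emitter: V_E/R_E = (V_BB−0.7−V_E)/R_B + (V_CC−0.2−V_E)/R_C, giving V_E = 0.075 V.
I_C = (V_CC − 0.2 − V_E)/R_C = (5 − 0.075)/6.8 = 0.724 mA.
Check: I_B = (2.2 − 0.075)/82 = 0.0259 mA, and β·I_B = 3.89 mA > I_C, confirming saturation.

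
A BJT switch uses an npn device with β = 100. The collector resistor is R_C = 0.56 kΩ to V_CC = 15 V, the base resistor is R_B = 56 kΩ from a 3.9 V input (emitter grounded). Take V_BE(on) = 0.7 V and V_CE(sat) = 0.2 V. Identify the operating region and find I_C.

Assume active. Base-emitter loop: I_B = (V_BB − V_BE)/R_B = (3.9 − 0.7)/56 = 0.0571 mA.
I_C = β·I_B = 100×0.0571 = 5.71 mA.
V_CE = V_CC − I_C·R_C = 15 − 5.71×0.56 = 11.8 V > V_CE(sat), so the active-region assumption holds.

active; I_C ≈ 5.7 mA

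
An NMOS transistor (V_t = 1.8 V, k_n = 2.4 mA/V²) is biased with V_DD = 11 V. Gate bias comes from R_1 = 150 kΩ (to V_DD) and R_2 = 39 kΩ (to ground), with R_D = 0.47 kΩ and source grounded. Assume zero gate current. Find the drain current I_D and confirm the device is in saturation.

I_D ≈ 0.26 mA

V_G = V_DD·R_2/(R_1+R_2) = 11×39/189 = 2.27 V. With the source grounded, V_GS = V_G = 2.27 V.
Assume saturation: I_D = (k_n/2)(V_GS − V_t)² = (2.4/2)×(2.27 − 1.8)² = 1.2×0.47² = 0.265 mA.
V_DS = V_DD − I_D·R_D = 11 − 0.265×0.47 = 10.9 V.
Saturation requires V_DS ≥ V_GS − V_t = 0.47 V; 10.9 ≥ 0.47 ✓.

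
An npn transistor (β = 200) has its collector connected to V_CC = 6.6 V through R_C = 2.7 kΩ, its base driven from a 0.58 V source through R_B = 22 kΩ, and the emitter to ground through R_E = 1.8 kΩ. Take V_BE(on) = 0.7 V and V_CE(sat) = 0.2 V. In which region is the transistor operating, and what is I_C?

cutoff; I_C ≈ 0

V_BB = 0.58 V ≤ V_BE(on) = 0.7 V, so the base-emitter junction is not forward biased.
The transistor is in cutoff: I_B = I_C = 0.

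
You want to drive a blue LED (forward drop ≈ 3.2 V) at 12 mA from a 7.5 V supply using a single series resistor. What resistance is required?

R ≈ 0.36 kΩ

The resistor drops V_S − V_D = 7.5 − 3.2 = 4.3 V at 12 mA.
R = 4.3 V / 12 mA = 0.358 kΩ.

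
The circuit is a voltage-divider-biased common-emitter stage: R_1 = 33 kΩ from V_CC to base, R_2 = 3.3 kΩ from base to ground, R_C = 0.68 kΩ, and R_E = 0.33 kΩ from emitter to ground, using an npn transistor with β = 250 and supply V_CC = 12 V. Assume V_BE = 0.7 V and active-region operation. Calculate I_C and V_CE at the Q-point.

Thevenize the base divider: V_Th = V_CC·R_2/(R_1+R_2) = 12×3.3/36.3 = 1.09 V, R_Th = R_1‖R_2 = 3 kΩ.
Base-emitter loop: V_Th = I_B·R_Th + V_BE + (β+1)I_B·R_E, so I_B = (1.09 − 0.7) / (3 + 251×0.33) = 0.00455 mA.
I_C = β·I_B = 250×0.00455 = 1.14 mA, and I_E = (β+1)I_B = 1.14 mA.
V_CE = V_CC − I_C·R_C − I_E·R_E = 12 − 1.14×0.68 − 1.14×0.33 = 10.8 V.
V_CE = 10.8 V > 0.2 V confirms active-region operation.

I_C ≈ 1.1 mA, V_CE ≈ 11 V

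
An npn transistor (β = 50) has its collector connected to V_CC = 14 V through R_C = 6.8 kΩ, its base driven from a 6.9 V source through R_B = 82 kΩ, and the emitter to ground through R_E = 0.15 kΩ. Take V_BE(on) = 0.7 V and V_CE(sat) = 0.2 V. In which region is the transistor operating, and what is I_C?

saturation; I_C ≈ 2 mA

Assume active: I_B = (6.9 − 0.7)/(82 + 51×0.15) = 0.0692 mA, I_C = β·I_B = 3.46 mA.
Then V_CE = 14 − 3.46×6.8 − 3.53×0.15 = -10 V < 0.2 V — the active assumption fails.
Re-solve with V_CE = 0.2 V. KCL at the emitter: V_E/R_E = (V_BB−0.7−V_E)/R_B + (V_CC−0.2−V_E)/R_C, giving V_E = 0.308 V.
I_C = (V_CC − 0.2 − V_E)/R_C = (13.8 − 0.308)/6.8 = 1.98 mA.
Check: I_B = (6.2 − 0.308)/82 = 0.0718 mA, and β·I_B = 3.59 mA > I_C, confirming saturation.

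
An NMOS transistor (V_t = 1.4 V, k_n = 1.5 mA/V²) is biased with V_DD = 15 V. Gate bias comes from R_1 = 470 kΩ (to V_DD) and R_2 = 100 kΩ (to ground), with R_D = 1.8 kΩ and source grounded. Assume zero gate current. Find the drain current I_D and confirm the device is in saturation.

V_G = V_DD·R_2/(R_1+R_2) = 15×100/570 = 2.63 V. With the source grounded, V_GS = V_G = 2.63 V.
Assume saturation: I_D = (k_n/2)(V_GS − V_t)² = (1.5/2)×(2.63 − 1.4)² = 0.75×1.23² = 1.14 mA.
V_DS = V_DD − I_D·R_D = 15 − 1.14×1.8 = 13 V.
Saturation requires V_DS ≥ V_GS − V_t = 1.23 V; 13 ≥ 1.23 ✓.

I_D ≈ 1.1 mA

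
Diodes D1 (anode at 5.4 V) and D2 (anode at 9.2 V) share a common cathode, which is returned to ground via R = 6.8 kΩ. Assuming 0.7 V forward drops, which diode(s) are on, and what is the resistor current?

Only D2 conducts; I_R ≈ 1.2 mA

Assume both conduct. Then node N would need to be at both 5.4−0.7 = 4.7 V and 9.2−0.7 = 8.5 V, which is impossible.
Assume only D2 conducts: V_N = 9.2 − 0.7 = 8.5 V, so I_R = 8.5/6.8 = 1.25 mA.
Check D1: its anode-to-cathode voltage is 5.4 − 8.5 = -3.1 V < 0.7 V, so it is off. The assumption is consistent.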